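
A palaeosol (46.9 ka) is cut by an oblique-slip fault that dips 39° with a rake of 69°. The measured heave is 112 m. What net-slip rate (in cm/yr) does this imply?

0.329 cm/yr

dip-slip = heave / cos(dip) = 112 / cos(39°) = 144.1 m
net slip = dip-slip / sin(rake) = 144.1 / sin(69°) = 154.4 m
rate = 154.4 m / 46.9 ka = 0.00329 m/yr = 0.329 cm/yr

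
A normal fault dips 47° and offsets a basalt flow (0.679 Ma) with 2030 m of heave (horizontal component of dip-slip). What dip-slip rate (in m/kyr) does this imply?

dip-slip = heave / cos(dip) = 2030 m / cos(47°) = 2977 m
rate = 2977 m / 0.679 Ma = 0.00438 m/yr = 4.38 m/kyr

4.38 m/kyr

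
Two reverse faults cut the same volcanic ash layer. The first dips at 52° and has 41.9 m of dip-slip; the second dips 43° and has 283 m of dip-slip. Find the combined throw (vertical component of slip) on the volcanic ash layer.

226 m

throw_A = 41.9 × sin(52°) = 33.02 m
throw_B = 283 × sin(43°) = 193 m
total = 33.02 + 193 = 226 m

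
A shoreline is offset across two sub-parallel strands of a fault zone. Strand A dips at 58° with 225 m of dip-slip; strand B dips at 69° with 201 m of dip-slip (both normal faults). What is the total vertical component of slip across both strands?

throw_A = 225 × sin(58°) = 190.8 m
throw_B = 201 × sin(69°) = 187.6 m
total = 190.8 + 187.6 = 378 m

378 m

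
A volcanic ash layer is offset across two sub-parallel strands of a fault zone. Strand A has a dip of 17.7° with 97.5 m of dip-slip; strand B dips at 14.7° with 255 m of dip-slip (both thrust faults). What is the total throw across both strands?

throw_A = 97.5 × sin(17.7°) = 29.64 m
throw_B = 255 × sin(14.7°) = 64.71 m
total = 29.64 + 64.71 = 94.4 m

94.4 m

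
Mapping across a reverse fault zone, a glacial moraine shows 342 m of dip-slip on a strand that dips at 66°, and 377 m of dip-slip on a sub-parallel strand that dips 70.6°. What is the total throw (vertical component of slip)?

throw_A = 342 × sin(66°) = 312.4 m
throw_B = 377 × sin(70.6°) = 355.6 m
total = 312.4 + 355.6 = 668 m

668 m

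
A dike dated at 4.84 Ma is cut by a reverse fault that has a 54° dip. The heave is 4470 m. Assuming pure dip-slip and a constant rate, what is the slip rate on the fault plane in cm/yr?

0.157 cm/yr

dip-slip = heave / cos(dip) = 4470 m / cos(54°) = 7605 m
rate = 7605 m / 4.84 Ma = 0.00157 m/yr = 0.157 cm/yr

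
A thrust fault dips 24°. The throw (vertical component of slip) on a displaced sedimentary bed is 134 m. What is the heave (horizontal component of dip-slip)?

301 m

heave = throw / tan(dip) = 134 / tan(24°) = 301 m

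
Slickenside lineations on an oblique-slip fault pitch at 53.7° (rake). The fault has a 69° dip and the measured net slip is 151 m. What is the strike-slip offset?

89.4 m

strike-slip = net slip × cos(rake) = 151 m × cos(53.7°) = 89.4 m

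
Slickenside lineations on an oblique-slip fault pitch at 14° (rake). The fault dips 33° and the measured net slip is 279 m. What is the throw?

dip-slip = net slip × sin(rake) = 279 m × sin(14°) = 67.50 m
throw = dip-slip × sin(dip) = 67.50 × sin(33°) = 36.8 m

36.8 m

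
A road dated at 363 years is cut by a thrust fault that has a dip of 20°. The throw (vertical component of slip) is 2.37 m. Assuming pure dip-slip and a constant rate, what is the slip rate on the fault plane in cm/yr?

dip-slip = throw / sin(dip) = 2.37 m / sin(20°) = 6.929 m
rate = 6.929 m / 363 years = 0.0191 m/yr = 1.91 cm/yr

1.91 cm/yr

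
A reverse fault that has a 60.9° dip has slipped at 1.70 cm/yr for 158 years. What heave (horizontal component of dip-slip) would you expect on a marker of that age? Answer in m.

dip-slip = rate × time = 1.70 cm/yr × 158 years = 2.686 m
heave = dip-slip × cos(dip) = 2.686 × cos(60.9°) = 1.31 m

1.31 m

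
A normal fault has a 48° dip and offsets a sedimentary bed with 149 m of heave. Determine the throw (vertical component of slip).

165 m

throw = heave × tan(dip) = 149 × tan(48°) = 165 m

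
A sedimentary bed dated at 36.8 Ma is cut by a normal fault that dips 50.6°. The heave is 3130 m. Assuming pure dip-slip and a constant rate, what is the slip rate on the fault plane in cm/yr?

dip-slip = heave / cos(dip) = 3130 m / cos(50.6°) = 4931 m
rate = 4931 m / 36.8 Ma = 0.000134 m/yr = 0.0134 cm/yr

0.0134 cm/yr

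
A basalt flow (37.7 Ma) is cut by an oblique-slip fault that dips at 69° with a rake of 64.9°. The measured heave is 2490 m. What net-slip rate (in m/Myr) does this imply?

204 m/Myr

dip-slip = heave / cos(dip) = 2490 / cos(69°) = 6948 m
net slip = dip-slip / sin(rake) = 6948 / sin(64.9°) = 7673 m
rate = 7673 m / 37.7 Ma = 0.000204 m/yr = 204 m/Myr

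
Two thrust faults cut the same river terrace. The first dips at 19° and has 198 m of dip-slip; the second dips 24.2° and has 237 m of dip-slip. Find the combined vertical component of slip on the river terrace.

throw_A = 198 × sin(19°) = 64.46 m
throw_B = 237 × sin(24.2°) = 97.15 m
total = 64.46 + 97.15 = 162 m

162 m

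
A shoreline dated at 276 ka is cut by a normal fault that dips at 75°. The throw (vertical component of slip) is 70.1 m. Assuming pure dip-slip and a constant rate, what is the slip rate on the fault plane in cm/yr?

dip-slip = throw / sin(dip) = 70.1 m / sin(75°) = 72.57 m
rate = 72.57 m / 276 ka = 0.000263 m/yr = 0.0263 cm/yr

0.0263 cm/yr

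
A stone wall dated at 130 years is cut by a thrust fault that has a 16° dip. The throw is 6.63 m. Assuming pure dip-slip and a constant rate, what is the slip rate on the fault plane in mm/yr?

185 mm/yr

dip-slip = throw / sin(dip) = 6.63 m / sin(16°) = 24.05 m
rate = 24.05 m / 130 years = 0.185 m/yr = 185 mm/yr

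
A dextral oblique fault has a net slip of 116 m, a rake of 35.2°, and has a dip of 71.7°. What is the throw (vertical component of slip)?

63.5 m

dip-slip = net slip × sin(rake) = 116 m × sin(35.2°) = 66.87 m
throw = dip-slip × sin(dip) = 66.87 × sin(71.7°) = 63.5 m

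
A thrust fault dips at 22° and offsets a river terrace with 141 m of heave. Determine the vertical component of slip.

throw = heave × tan(dip) = 141 × tan(22°) = 57 m

57 m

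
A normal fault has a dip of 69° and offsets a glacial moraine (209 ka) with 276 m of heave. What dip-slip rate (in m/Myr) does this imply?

3680 m/Myr

dip-slip = heave / cos(dip) = 276 m / cos(69°) = 770.2 m
rate = 770.2 m / 209 ka = 0.00368 m/yr = 3680 m/Myr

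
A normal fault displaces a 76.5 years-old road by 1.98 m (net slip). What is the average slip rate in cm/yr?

rate = 1.98 m / 76.5 years = 0.0259 m/yr = 2.59 cm/yr

2.59 cm/yr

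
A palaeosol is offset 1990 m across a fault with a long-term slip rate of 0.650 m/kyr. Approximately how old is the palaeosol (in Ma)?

age = offset / rate = 1990 m / (0.650 m/kyr) = 3.06e+06 yr = 3.06 Ma

3.06 Ma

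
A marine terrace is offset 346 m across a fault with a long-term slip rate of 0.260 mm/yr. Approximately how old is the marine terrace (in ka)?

1330 ka

age = offset / rate = 346 m / (0.260 mm/yr) = 1.33e+06 yr = 1330 ka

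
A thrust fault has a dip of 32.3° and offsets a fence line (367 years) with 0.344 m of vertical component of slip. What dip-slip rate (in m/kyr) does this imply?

dip-slip = throw / sin(dip) = 0.344 m / sin(32.3°) = 0.6438 m
rate = 0.6438 m / 367 years = 0.00175 m/yr = 1.75 m/kyr

1.75 m/kyr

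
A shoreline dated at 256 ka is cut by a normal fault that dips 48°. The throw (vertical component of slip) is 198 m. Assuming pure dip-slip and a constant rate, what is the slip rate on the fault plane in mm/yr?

dip-slip = throw / sin(dip) = 198 m / sin(48°) = 266.4 m
rate = 266.4 m / 256 ka = 0.00104 m/yr = 1.04 mm/yr

1.04 mm/yr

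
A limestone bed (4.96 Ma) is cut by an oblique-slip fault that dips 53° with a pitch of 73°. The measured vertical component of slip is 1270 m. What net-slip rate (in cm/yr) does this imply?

0.0335 cm/yr

dip-slip = throw / sin(dip) = 1270 / sin(53°) = 1590 m
net slip = dip-slip / sin(rake) = 1590 / sin(73°) = 1663 m
rate = 1663 m / 4.96 Ma = 0.000335 m/yr = 0.0335 cm/yr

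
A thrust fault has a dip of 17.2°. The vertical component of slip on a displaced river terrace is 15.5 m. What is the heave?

50.1 m

heave = throw / tan(dip) = 15.5 / tan(17.2°) = 50.1 m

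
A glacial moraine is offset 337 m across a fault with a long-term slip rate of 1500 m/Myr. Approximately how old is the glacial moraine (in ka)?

age = offset / rate = 337 m / (1500 m/Myr) = 225000 yr = 225 ka

225 ka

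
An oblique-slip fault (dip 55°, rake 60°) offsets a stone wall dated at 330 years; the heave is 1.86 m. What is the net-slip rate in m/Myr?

11300 m/Myr

dip-slip = heave / cos(dip) = 1.86 / cos(55°) = 3.243 m
net slip = dip-slip / sin(rake) = 3.243 / sin(60°) = 3.744 m
rate = 3.744 m / 330 years = 0.0113 m/yr = 11300 m/Myr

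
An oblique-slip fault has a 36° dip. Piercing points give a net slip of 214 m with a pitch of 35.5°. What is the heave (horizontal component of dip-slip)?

101 m

dip-slip = net slip × sin(rake) = 214 m × sin(35.5°) = 124.3 m
heave = dip-slip × cos(dip) = 124.3 × cos(36°) = 101 m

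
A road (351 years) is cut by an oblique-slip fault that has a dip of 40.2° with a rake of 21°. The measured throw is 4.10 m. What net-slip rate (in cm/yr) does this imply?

5.05 cm/yr

dip-slip = throw / sin(dip) = 4.10 / sin(40.2°) = 6.352 m
net slip = dip-slip / sin(rake) = 6.352 / sin(21°) = 17.73 m
rate = 17.73 m / 351 years = 0.0505 m/yr = 5.05 cm/yr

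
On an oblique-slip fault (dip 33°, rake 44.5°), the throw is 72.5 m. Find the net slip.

190 m

dip-slip = throw / sin(dip) = 72.5 / sin(33°) = 133.1 m
net slip = dip-slip / sin(rake) = 133.1 / sin(44.5°) = 190 m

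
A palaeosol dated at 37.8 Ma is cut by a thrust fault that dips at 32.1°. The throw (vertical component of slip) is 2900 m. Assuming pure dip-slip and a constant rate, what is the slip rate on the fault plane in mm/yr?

0.144 mm/yr

dip-slip = throw / sin(dip) = 2900 m / sin(32.1°) = 5457 m
rate = 5457 m / 37.8 Ma = 0.000144 m/yr = 0.144 mm/yr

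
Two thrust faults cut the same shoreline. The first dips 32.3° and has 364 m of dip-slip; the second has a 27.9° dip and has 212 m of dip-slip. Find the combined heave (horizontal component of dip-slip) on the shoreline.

495 m

heave_A = 364 × cos(32.3°) = 307.7 m
heave_B = 212 × cos(27.9°) = 187.4 m
total = 307.7 + 187.4 = 495 m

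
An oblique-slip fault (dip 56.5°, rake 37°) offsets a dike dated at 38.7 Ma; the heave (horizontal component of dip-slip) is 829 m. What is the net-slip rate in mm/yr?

dip-slip = heave / cos(dip) = 829 / cos(56.5°) = 1502 m
net slip = dip-slip / sin(rake) = 1502 / sin(37°) = 2496 m
rate = 2496 m / 38.7 Ma = 0.0000645 m/yr = 0.0645 mm/yr

0.0645 mm/yr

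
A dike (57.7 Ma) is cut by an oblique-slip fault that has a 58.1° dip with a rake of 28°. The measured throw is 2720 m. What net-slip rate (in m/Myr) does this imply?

dip-slip = throw / sin(dip) = 2720 / sin(58.1°) = 3204 m
net slip = dip-slip / sin(rake) = 3204 / sin(28°) = 6824 m
rate = 6824 m / 57.7 Ma = 0.000118 m/yr = 118 m/Myr

118 m/Myr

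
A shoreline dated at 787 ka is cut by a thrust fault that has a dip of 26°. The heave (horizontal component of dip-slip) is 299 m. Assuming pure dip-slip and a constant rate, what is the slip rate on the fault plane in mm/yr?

0.423 mm/yr

dip-slip = heave / cos(dip) = 299 m / cos(26°) = 332.7 m
rate = 332.7 m / 787 ka = 0.000423 m/yr = 0.423 mm/yr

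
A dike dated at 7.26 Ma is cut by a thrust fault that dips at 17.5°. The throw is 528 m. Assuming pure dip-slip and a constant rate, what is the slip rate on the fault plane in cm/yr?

0.0242 cm/yr

dip-slip = throw / sin(dip) = 528 m / sin(17.5°) = 1756 m
rate = 1756 m / 7.26 Ma = 0.000242 m/yr = 0.0242 cm/yr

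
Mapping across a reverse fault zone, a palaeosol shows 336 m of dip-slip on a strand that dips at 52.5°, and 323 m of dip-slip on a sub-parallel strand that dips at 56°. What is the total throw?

throw_A = 336 × sin(52.5°) = 266.6 m
throw_B = 323 × sin(56°) = 267.8 m
total = 266.6 + 267.8 = 534 m

534 m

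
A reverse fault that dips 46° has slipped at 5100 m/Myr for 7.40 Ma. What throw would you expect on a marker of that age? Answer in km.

dip-slip = rate × time = 5100 m/Myr × 7.40 Ma = 37740 m
throw = dip-slip × sin(dip) = 37740 × sin(46°) = 27100 m = 27.1 km

27.1 km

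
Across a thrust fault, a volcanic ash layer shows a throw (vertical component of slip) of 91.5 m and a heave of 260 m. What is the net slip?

net slip = √(throw² + heave²) = √(91.5² + 260²) = 276 m

276 m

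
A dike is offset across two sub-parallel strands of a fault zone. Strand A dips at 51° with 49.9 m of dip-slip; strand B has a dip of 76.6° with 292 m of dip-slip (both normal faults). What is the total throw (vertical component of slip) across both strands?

323 m

throw_A = 49.9 × sin(51°) = 38.78 m
throw_B = 292 × sin(76.6°) = 284.1 m
total = 38.78 + 284.1 = 323 m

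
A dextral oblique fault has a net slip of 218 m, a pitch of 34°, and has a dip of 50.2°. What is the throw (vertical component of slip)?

dip-slip = net slip × sin(rake) = 218 m × sin(34°) = 121.9 m
throw = dip-slip × sin(dip) = 121.9 × sin(50.2°) = 93.7 m

93.7 m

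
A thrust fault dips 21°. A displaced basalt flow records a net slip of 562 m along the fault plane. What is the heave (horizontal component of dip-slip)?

525 m

heave = dip-slip × cos(dip) = 562 m × cos(21°) = 525 m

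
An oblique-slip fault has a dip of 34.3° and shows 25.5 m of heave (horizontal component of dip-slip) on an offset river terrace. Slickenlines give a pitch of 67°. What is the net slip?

33.5 m

dip-slip = heave / cos(dip) = 25.5 / cos(34.3°) = 30.87 m
net slip = dip-slip / sin(rake) = 30.87 / sin(67°) = 33.5 m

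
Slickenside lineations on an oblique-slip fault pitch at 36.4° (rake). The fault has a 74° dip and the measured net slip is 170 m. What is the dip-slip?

101 m

dip-slip = net slip × sin(rake) = 170 m × sin(36.4°) = 101 m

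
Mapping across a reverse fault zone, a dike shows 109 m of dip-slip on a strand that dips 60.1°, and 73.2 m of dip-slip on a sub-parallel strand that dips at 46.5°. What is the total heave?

heave_A = 109 × cos(60.1°) = 54.34 m
heave_B = 73.2 × cos(46.5°) = 50.39 m
total = 54.34 + 50.39 = 105 m

105 m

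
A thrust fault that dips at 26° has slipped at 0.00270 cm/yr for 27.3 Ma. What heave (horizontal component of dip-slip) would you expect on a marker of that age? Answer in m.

663 m

dip-slip = rate × time = 0.00270 cm/yr × 27.3 Ma = 737.1 m
heave = dip-slip × cos(dip) = 737.1 × cos(26°) = 663 m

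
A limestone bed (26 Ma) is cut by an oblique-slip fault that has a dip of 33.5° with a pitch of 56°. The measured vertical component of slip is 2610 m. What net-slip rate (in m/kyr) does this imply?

dip-slip = throw / sin(dip) = 2610 / sin(33.5°) = 4729 m
net slip = dip-slip / sin(rake) = 4729 / sin(56°) = 5704 m
rate = 5704 m / 26 Ma = 0.000219 m/yr = 0.219 m/kyr

0.219 m/kyr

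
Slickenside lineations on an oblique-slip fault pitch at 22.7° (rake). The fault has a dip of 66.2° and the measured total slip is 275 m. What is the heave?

42.8 m

dip-slip = net slip × sin(rake) = 275 m × sin(22.7°) = 106.1 m
heave = dip-slip × cos(dip) = 106.1 × cos(66.2°) = 42.8 m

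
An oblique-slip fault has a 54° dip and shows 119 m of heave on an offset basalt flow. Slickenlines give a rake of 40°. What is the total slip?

315 m

dip-slip = heave / cos(dip) = 119 / cos(54°) = 202.5 m
net slip = dip-slip / sin(rake) = 202.5 / sin(40°) = 315 m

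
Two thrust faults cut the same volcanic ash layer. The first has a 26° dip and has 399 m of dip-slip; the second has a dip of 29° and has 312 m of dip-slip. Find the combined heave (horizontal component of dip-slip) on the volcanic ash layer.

632 m

heave_A = 399 × cos(26°) = 358.6 m
heave_B = 312 × cos(29°) = 272.9 m
total = 358.6 + 272.9 = 632 m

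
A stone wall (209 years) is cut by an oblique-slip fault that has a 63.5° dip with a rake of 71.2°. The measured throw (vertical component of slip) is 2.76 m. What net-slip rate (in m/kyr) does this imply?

15.6 m/kyr

dip-slip = throw / sin(dip) = 2.76 / sin(63.5°) = 3.084 m
net slip = dip-slip / sin(rake) = 3.084 / sin(71.2°) = 3.258 m
rate = 3.258 m / 209 years = 0.0156 m/yr = 15.6 m/kyr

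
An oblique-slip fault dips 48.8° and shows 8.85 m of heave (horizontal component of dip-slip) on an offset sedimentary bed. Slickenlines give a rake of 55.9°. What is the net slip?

16.2 m

dip-slip = heave / cos(dip) = 8.85 / cos(48.8°) = 13.44 m
net slip = dip-slip / sin(rake) = 13.44 / sin(55.9°) = 16.2 m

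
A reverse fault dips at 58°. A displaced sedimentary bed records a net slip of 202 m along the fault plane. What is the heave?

heave = dip-slip × cos(dip) = 202 m × cos(58°) = 107 m

107 m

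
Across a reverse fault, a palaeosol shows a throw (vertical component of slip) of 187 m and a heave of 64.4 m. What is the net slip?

198 m

net slip = √(throw² + heave²) = √(187² + 64.4²) = 198 m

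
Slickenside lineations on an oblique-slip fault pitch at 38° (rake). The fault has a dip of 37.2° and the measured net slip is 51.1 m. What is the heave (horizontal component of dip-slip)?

25.1 m

dip-slip = net slip × sin(rake) = 51.1 m × sin(38°) = 31.46 m
heave = dip-slip × cos(dip) = 31.46 × cos(37.2°) = 25.1 m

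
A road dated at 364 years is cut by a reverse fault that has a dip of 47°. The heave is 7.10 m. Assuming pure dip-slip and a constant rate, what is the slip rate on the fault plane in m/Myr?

28600 m/Myr

dip-slip = heave / cos(dip) = 7.10 m / cos(47°) = 10.41 m
rate = 10.41 m / 364 years = 0.0286 m/yr = 28600 m/Myr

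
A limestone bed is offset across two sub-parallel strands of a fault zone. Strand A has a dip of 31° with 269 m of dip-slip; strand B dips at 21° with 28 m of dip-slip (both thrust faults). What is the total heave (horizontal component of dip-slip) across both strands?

heave_A = 269 × cos(31°) = 230.6 m
heave_B = 28 × cos(21°) = 26.14 m
total = 230.6 + 26.14 = 257 m

257 m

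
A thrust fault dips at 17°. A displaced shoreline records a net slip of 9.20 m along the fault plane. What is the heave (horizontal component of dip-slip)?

8.80 m

heave = dip-slip × cos(dip) = 9.20 m × cos(17°) = 8.80 m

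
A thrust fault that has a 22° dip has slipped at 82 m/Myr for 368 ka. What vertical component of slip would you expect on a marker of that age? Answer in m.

dip-slip = rate × time = 82 m/Myr × 368 ka = 30.18 m
throw = dip-slip × sin(dip) = 30.18 × sin(22°) = 11.3 m

11.3 m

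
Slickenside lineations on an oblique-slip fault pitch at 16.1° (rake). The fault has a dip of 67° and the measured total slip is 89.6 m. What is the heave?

dip-slip = net slip × sin(rake) = 89.6 m × sin(16.1°) = 24.85 m
heave = dip-slip × cos(dip) = 24.85 × cos(67°) = 9.71 m

9.71 m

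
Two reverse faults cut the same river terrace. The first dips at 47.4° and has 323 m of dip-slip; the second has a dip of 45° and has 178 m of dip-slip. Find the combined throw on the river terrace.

364 m

throw_A = 323 × sin(47.4°) = 237.8 m
throw_B = 178 × sin(45°) = 125.9 m
total = 237.8 + 125.9 = 364 m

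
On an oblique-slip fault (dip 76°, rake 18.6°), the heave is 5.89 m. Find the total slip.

dip-slip = heave / cos(dip) = 5.89 / cos(76°) = 24.35 m
net slip = dip-slip / sin(rake) = 24.35 / sin(18.6°) = 76.3 m

76.3 m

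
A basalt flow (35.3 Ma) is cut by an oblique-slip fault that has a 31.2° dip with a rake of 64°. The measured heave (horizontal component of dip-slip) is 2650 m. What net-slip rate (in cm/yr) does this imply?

0.00976 cm/yr

dip-slip = heave / cos(dip) = 2650 / cos(31.2°) = 3098 m
net slip = dip-slip / sin(rake) = 3098 / sin(64°) = 3447 m
rate = 3447 m / 35.3 Ma = 0.0000976 m/yr = 0.00976 cm/yr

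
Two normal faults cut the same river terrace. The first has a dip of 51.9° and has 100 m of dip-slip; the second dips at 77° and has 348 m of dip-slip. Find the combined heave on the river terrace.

heave_A = 100 × cos(51.9°) = 61.70 m
heave_B = 348 × cos(77°) = 78.28 m
total = 61.70 + 78.28 = 140 m

140 m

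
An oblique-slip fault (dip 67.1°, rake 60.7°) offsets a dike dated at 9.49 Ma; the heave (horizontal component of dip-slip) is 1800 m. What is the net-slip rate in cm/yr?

0.0559 cm/yr

dip-slip = heave / cos(dip) = 1800 / cos(67.1°) = 4626 m
net slip = dip-slip / sin(rake) = 4626 / sin(60.7°) = 5304 m
rate = 5304 m / 9.49 Ma = 0.000559 m/yr = 0.0559 cm/yr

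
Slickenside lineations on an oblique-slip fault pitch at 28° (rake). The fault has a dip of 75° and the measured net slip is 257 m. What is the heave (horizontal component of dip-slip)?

dip-slip = net slip × sin(rake) = 257 m × sin(28°) = 120.7 m
heave = dip-slip × cos(dip) = 120.7 × cos(75°) = 31.2 m

31.2 m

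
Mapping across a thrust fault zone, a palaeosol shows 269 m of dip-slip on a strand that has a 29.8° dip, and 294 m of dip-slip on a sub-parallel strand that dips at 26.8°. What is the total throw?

throw_A = 269 × sin(29.8°) = 133.7 m
throw_B = 294 × sin(26.8°) = 132.6 m
total = 133.7 + 132.6 = 266 m

266 m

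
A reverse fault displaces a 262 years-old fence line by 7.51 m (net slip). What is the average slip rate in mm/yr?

28.7 mm/yr

rate = 7.51 m / 262 years = 0.0287 m/yr = 28.7 mm/yr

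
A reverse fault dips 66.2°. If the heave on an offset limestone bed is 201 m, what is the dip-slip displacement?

498 m

dip-slip = heave / cos(dip) = 201 / cos(66.2°) = 498 m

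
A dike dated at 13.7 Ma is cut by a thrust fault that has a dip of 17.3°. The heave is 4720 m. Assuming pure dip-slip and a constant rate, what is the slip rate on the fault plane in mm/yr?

dip-slip = heave / cos(dip) = 4720 m / cos(17.3°) = 4944 m
rate = 4944 m / 13.7 Ma = 0.000361 m/yr = 0.361 mm/yr

0.361 mm/yr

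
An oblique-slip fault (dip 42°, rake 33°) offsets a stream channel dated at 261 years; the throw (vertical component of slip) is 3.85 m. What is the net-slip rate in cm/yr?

4.05 cm/yr

dip-slip = throw / sin(dip) = 3.85 / sin(42°) = 5.754 m
net slip = dip-slip / sin(rake) = 5.754 / sin(33°) = 10.56 m
rate = 10.56 m / 261 years = 0.0405 m/yr = 4.05 cm/yr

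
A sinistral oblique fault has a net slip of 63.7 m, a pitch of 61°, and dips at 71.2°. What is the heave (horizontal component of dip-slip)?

18 m

dip-slip = net slip × sin(rake) = 63.7 m × sin(61°) = 55.71 m
heave = dip-slip × cos(dip) = 55.71 × cos(71.2°) = 18 m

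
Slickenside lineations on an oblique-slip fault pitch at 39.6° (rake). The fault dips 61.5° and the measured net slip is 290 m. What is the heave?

88.2 m

dip-slip = net slip × sin(rake) = 290 m × sin(39.6°) = 184.9 m
heave = dip-slip × cos(dip) = 184.9 × cos(61.5°) = 88.2 m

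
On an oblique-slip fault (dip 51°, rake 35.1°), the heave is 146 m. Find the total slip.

dip-slip = heave / cos(dip) = 146 / cos(51°) = 232 m
net slip = dip-slip / sin(rake) = 232 / sin(35.1°) = 403 m

403 m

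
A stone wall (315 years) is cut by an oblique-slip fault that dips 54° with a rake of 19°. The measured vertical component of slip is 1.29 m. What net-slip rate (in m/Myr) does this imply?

15500 m/Myr

dip-slip = throw / sin(dip) = 1.29 / sin(54°) = 1.595 m
net slip = dip-slip / sin(rake) = 1.595 / sin(19°) = 4.898 m
rate = 4.898 m / 315 years = 0.0155 m/yr = 15500 m/Myr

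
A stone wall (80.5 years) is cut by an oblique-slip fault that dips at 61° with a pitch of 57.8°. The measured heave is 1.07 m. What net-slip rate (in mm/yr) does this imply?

dip-slip = heave / cos(dip) = 1.07 / cos(61°) = 2.207 m
net slip = dip-slip / sin(rake) = 2.207 / sin(57.8°) = 2.608 m
rate = 2.608 m / 80.5 years = 0.0324 m/yr = 32.4 mm/yr

32.4 mm/yr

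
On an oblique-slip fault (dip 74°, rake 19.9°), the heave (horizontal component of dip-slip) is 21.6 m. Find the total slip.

230 m

dip-slip = heave / cos(dip) = 21.6 / cos(74°) = 78.36 m
net slip = dip-slip / sin(rake) = 78.36 / sin(19.9°) = 230 m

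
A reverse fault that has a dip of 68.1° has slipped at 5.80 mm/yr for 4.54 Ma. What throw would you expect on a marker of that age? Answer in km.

24.4 km

dip-slip = rate × time = 5.80 mm/yr × 4.54 Ma = 26330 m
throw = dip-slip × sin(dip) = 26330 × sin(68.1°) = 24400 m = 24.4 km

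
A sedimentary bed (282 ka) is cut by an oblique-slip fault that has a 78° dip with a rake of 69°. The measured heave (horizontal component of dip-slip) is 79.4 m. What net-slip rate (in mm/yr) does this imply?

dip-slip = heave / cos(dip) = 79.4 / cos(78°) = 381.9 m
net slip = dip-slip / sin(rake) = 381.9 / sin(69°) = 409.1 m
rate = 409.1 m / 282 ka = 0.00145 m/yr = 1.45 mm/yr

1.45 mm/yr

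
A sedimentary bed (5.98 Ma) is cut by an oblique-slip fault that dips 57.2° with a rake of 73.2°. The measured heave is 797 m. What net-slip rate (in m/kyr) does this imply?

0.257 m/kyr

dip-slip = heave / cos(dip) = 797 / cos(57.2°) = 1471 m
net slip = dip-slip / sin(rake) = 1471 / sin(73.2°) = 1537 m
rate = 1537 m / 5.98 Ma = 0.000257 m/yr = 0.257 m/kyr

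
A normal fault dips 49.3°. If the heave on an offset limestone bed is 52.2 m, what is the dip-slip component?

dip-slip = heave / cos(dip) = 52.2 / cos(49.3°) = 80 m

80 m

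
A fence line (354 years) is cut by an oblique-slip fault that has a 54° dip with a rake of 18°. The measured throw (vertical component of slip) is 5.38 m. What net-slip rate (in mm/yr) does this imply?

dip-slip = throw / sin(dip) = 5.38 / sin(54°) = 6.650 m
net slip = dip-slip / sin(rake) = 6.650 / sin(18°) = 21.52 m
rate = 21.52 m / 354 years = 0.0608 m/yr = 60.8 mm/yr

60.8 mm/yr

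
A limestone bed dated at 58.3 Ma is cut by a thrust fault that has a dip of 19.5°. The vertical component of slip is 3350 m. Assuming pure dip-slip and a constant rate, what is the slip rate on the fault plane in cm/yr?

dip-slip = throw / sin(dip) = 3350 m / sin(19.5°) = 10040 m
rate = 10040 m / 58.3 Ma = 0.000172 m/yr = 0.0172 cm/yr

0.0172 cm/yr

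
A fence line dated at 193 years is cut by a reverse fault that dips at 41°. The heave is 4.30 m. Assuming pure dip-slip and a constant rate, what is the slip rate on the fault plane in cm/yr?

2.95 cm/yr

dip-slip = heave / cos(dip) = 4.30 m / cos(41°) = 5.698 m
rate = 5.698 m / 193 years = 0.0295 m/yr = 2.95 cm/yr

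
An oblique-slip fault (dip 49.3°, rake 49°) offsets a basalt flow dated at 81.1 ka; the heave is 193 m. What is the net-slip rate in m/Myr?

dip-slip = heave / cos(dip) = 193 / cos(49.3°) = 296 m
net slip = dip-slip / sin(rake) = 296 / sin(49°) = 392.2 m
rate = 392.2 m / 81.1 ka = 0.00484 m/yr = 4840 m/Myr

4840 m/Myr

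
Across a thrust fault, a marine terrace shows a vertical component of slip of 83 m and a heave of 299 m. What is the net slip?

310 m

net slip = √(throw² + heave²) = √(83² + 299²) = 310 m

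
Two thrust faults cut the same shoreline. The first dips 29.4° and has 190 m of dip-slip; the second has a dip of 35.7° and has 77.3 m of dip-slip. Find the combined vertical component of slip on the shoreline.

throw_A = 190 × sin(29.4°) = 93.27 m
throw_B = 77.3 × sin(35.7°) = 45.11 m
total = 93.27 + 45.11 = 138 m

138 m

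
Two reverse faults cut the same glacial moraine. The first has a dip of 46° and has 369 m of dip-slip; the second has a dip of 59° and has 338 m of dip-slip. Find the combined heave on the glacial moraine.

heave_A = 369 × cos(46°) = 256.3 m
heave_B = 338 × cos(59°) = 174.1 m
total = 256.3 + 174.1 = 430 m

430 m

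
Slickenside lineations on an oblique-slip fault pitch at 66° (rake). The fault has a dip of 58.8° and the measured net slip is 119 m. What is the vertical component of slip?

93 m

dip-slip = net slip × sin(rake) = 119 m × sin(66°) = 108.7 m
throw = dip-slip × sin(dip) = 108.7 × sin(58.8°) = 93 m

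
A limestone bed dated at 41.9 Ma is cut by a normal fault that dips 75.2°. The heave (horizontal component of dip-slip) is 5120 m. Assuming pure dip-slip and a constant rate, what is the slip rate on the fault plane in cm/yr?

0.0478 cm/yr

dip-slip = heave / cos(dip) = 5120 m / cos(75.2°) = 20040 m
rate = 20040 m / 41.9 Ma = 0.000478 m/yr = 0.0478 cm/yr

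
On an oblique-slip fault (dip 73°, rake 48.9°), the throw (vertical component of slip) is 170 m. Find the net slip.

236 m

dip-slip = throw / sin(dip) = 170 / sin(73°) = 177.8 m
net slip = dip-slip / sin(rake) = 177.8 / sin(48.9°) = 236 m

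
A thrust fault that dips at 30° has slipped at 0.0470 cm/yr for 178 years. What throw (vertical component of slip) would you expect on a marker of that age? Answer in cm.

dip-slip = rate × time = 0.0470 cm/yr × 178 years = 0.08366 m
throw = dip-slip × sin(dip) = 0.08366 × sin(30°) = 0.0418 m = 4.18 cm

4.18 cm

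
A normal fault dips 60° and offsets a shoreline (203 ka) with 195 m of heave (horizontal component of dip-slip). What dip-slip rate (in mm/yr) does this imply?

dip-slip = heave / cos(dip) = 195 m / cos(60°) = 390 m
rate = 390 m / 203 ka = 0.00192 m/yr = 1.92 mm/yr

1.92 mm/yr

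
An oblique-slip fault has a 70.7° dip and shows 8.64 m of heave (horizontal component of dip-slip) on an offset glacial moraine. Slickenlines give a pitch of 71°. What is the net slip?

dip-slip = heave / cos(dip) = 8.64 / cos(70.7°) = 26.14 m
net slip = dip-slip / sin(rake) = 26.14 / sin(71°) = 27.6 m

27.6 m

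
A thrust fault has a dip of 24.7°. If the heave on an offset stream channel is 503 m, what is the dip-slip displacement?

554 m

dip-slip = heave / cos(dip) = 503 / cos(24.7°) = 554 m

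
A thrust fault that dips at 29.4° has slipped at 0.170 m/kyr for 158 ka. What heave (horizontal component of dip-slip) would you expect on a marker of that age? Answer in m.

dip-slip = rate × time = 0.170 m/kyr × 158 ka = 26.86 m
heave = dip-slip × cos(dip) = 26.86 × cos(29.4°) = 23.4 m

23.4 m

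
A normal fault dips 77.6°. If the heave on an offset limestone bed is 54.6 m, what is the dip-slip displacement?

dip-slip = heave / cos(dip) = 54.6 / cos(77.6°) = 254 m

254 m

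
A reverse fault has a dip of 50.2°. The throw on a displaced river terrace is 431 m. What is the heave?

359 m

heave = throw / tan(dip) = 431 / tan(50.2°) = 359 m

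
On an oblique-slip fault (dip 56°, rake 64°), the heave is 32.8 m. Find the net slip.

65.3 m

dip-slip = heave / cos(dip) = 32.8 / cos(56°) = 58.66 m
net slip = dip-slip / sin(rake) = 58.66 / sin(64°) = 65.3 m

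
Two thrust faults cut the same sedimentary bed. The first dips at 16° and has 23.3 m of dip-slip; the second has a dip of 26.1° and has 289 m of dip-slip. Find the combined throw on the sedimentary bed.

134 m

throw_A = 23.3 × sin(16°) = 6.422 m
throw_B = 289 × sin(26.1°) = 127.1 m
total = 6.422 + 127.1 = 134 m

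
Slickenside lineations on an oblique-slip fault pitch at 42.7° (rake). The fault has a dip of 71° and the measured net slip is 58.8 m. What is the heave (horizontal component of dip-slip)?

dip-slip = net slip × sin(rake) = 58.8 m × sin(42.7°) = 39.88 m
heave = dip-slip × cos(dip) = 39.88 × cos(71°) = 13 m

13 m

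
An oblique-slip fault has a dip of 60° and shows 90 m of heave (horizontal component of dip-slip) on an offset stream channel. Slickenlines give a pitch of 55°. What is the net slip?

220 m

dip-slip = heave / cos(dip) = 90 / cos(60°) = 180 m
net slip = dip-slip / sin(rake) = 180 / sin(55°) = 220 m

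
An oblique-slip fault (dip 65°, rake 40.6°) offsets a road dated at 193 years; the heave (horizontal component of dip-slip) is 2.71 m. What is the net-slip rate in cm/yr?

5.11 cm/yr

dip-slip = heave / cos(dip) = 2.71 / cos(65°) = 6.412 m
net slip = dip-slip / sin(rake) = 6.412 / sin(40.6°) = 9.854 m
rate = 9.854 m / 193 years = 0.0511 m/yr = 5.11 cm/yr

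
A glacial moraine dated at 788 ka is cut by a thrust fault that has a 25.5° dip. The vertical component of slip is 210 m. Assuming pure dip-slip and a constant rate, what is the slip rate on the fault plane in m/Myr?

619 m/Myr

dip-slip = throw / sin(dip) = 210 m / sin(25.5°) = 487.8 m
rate = 487.8 m / 788 ka = 0.000619 m/yr = 619 m/Myr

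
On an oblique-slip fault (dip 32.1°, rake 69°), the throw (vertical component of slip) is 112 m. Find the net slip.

dip-slip = throw / sin(dip) = 112 / sin(32.1°) = 210.8 m
net slip = dip-slip / sin(rake) = 210.8 / sin(69°) = 226 m

226 m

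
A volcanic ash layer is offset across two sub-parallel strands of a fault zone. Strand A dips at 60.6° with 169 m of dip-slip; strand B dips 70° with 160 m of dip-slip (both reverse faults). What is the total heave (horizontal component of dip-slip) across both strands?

138 m

heave_A = 169 × cos(60.6°) = 82.96 m
heave_B = 160 × cos(70°) = 54.72 m
total = 82.96 + 54.72 = 138 m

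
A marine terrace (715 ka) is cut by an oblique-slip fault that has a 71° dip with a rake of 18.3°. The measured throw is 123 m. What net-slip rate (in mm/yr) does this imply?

dip-slip = throw / sin(dip) = 123 / sin(71°) = 130.1 m
net slip = dip-slip / sin(rake) = 130.1 / sin(18.3°) = 414.3 m
rate = 414.3 m / 715 ka = 0.000579 m/yr = 0.579 mm/yr

0.579 mm/yr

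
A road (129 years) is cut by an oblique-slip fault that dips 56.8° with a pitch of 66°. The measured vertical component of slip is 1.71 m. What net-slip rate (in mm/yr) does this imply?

dip-slip = throw / sin(dip) = 1.71 / sin(56.8°) = 2.044 m
net slip = dip-slip / sin(rake) = 2.044 / sin(66°) = 2.237 m
rate = 2.237 m / 129 years = 0.0173 m/yr = 17.3 mm/yr

17.3 mm/yr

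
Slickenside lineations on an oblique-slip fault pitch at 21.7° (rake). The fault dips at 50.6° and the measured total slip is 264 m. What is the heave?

dip-slip = net slip × sin(rake) = 264 m × sin(21.7°) = 97.61 m
heave = dip-slip × cos(dip) = 97.61 × cos(50.6°) = 62 m

62 m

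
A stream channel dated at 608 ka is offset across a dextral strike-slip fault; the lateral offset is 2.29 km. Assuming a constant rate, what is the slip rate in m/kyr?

3.77 m/kyr

rate = 2.29 km / 608 ka = 0.00377 m/yr = 3.77 m/kyr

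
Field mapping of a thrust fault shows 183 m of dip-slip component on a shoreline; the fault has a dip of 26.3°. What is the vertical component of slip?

throw = dip-slip × sin(dip) = 183 m × sin(26.3°) = 81.1 m

81.1 m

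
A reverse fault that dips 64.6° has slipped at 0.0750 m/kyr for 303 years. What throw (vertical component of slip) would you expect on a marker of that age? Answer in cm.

2.05 cm

dip-slip = rate × time = 0.0750 m/kyr × 303 years = 0.02272 m
throw = dip-slip × sin(dip) = 0.02272 × sin(64.6°) = 0.0205 m = 2.05 cm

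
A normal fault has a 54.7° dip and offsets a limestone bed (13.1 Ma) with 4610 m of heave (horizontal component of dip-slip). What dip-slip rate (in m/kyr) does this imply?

0.609 m/kyr

dip-slip = heave / cos(dip) = 4610 m / cos(54.7°) = 7978 m
rate = 7978 m / 13.1 Ma = 0.000609 m/yr = 0.609 m/kyr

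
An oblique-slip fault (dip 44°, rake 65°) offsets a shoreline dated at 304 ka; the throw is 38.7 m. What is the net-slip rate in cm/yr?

dip-slip = throw / sin(dip) = 38.7 / sin(44°) = 55.71 m
net slip = dip-slip / sin(rake) = 55.71 / sin(65°) = 61.47 m
rate = 61.47 m / 304 ka = 0.000202 m/yr = 0.0202 cm/yr

0.0202 cm/yr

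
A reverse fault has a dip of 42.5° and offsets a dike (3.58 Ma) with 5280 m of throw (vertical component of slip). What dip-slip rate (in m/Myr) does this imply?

dip-slip = throw / sin(dip) = 5280 m / sin(42.5°) = 7815 m
rate = 7815 m / 3.58 Ma = 0.00218 m/yr = 2180 m/Myr

2180 m/Myr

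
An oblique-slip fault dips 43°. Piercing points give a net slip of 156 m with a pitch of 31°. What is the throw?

dip-slip = net slip × sin(rake) = 156 m × sin(31°) = 80.35 m
throw = dip-slip × sin(dip) = 80.35 × sin(43°) = 54.8 m

54.8 m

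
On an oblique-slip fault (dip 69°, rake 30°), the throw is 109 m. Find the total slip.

234 m

dip-slip = throw / sin(dip) = 109 / sin(69°) = 116.8 m
net slip = dip-slip / sin(rake) = 116.8 / sin(30°) = 234 m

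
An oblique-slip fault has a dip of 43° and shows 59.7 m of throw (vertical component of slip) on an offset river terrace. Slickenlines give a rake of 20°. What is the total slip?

256 m

dip-slip = throw / sin(dip) = 59.7 / sin(43°) = 87.54 m
net slip = dip-slip / sin(rake) = 87.54 / sin(20°) = 256 m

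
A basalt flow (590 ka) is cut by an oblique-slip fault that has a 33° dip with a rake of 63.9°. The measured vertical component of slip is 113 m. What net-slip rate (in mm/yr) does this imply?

0.392 mm/yr

dip-slip = throw / sin(dip) = 113 / sin(33°) = 207.5 m
net slip = dip-slip / sin(rake) = 207.5 / sin(63.9°) = 231 m
rate = 231 m / 590 ka = 0.000392 m/yr = 0.392 mm/yr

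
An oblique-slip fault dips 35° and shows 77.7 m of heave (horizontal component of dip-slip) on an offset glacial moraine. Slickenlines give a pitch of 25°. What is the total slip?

224 m

dip-slip = heave / cos(dip) = 77.7 / cos(35°) = 94.85 m
net slip = dip-slip / sin(rake) = 94.85 / sin(25°) = 224 m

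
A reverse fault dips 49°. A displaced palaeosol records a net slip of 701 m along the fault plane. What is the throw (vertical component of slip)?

throw = dip-slip × sin(dip) = 701 m × sin(49°) = 529 m

529 m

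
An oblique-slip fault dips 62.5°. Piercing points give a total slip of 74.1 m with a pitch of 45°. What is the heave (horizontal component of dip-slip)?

dip-slip = net slip × sin(rake) = 74.1 m × sin(45°) = 52.40 m
heave = dip-slip × cos(dip) = 52.40 × cos(62.5°) = 24.2 m

24.2 m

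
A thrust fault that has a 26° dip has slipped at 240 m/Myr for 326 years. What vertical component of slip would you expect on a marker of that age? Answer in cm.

dip-slip = rate × time = 240 m/Myr × 326 years = 0.07824 m
throw = dip-slip × sin(dip) = 0.07824 × sin(26°) = 0.0343 m = 3.43 cm

3.43 cm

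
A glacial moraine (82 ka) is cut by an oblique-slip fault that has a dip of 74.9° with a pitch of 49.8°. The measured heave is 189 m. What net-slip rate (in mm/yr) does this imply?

11.6 mm/yr

dip-slip = heave / cos(dip) = 189 / cos(74.9°) = 725.5 m
net slip = dip-slip / sin(rake) = 725.5 / sin(49.8°) = 949.9 m
rate = 949.9 m / 82 ka = 0.0116 m/yr = 11.6 mm/yr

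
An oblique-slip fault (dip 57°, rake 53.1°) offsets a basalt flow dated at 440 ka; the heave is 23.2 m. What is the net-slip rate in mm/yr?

dip-slip = heave / cos(dip) = 23.2 / cos(57°) = 42.60 m
net slip = dip-slip / sin(rake) = 42.60 / sin(53.1°) = 53.27 m
rate = 53.27 m / 440 ka = 0.000121 m/yr = 0.121 mm/yr

0.121 mm/yr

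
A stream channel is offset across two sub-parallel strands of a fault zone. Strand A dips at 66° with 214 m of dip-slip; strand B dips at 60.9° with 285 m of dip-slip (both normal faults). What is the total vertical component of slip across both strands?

throw_A = 214 × sin(66°) = 195.5 m
throw_B = 285 × sin(60.9°) = 249 m
total = 195.5 + 249 = 445 m

445 m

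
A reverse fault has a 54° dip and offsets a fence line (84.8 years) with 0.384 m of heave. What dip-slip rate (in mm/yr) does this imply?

7.70 mm/yr

dip-slip = heave / cos(dip) = 0.384 m / cos(54°) = 0.6533 m
rate = 0.6533 m / 84.8 years = 0.00770 m/yr = 7.70 mm/yr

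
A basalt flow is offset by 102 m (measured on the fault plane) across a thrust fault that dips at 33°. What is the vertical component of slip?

throw = dip-slip × sin(dip) = 102 m × sin(33°) = 55.6 m

55.6 m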